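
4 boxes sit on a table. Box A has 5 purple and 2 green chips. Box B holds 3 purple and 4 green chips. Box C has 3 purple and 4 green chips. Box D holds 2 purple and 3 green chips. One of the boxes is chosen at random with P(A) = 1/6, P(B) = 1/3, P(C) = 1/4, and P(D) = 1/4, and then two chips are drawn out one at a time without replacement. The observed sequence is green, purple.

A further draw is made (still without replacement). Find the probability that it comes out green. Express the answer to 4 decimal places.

0.5614

The likelihood of the observed sequence under each hypothesis: P(data | box A) = (2/7)(5/6) = 0.2381; P(data | box B) = (4/7)(3/6) = 0.28571; P(data | box C) = (4/7)(3/6) = 0.28571; P(data | box D) = (3/5)(2/4) = 0.3.
The prior-weighted likelihoods are 1/6 · 0.2381 = 0.039683, 1/3 · 0.28571 = 0.095238, 1/4 · 0.28571 = 0.071429, 1/4 · 0.3 = 0.075; with total 0.28135.
Normalising, the posterior is P(box A | data) = 0.14104, P(box B | data) = 0.3385, P(box C | data) = 0.25388, P(box D | data) = 0.26657.
The predictive probability is P(green next | data) = (1/5)(0.14104) + (3/5)(0.3385) + (3/5)(0.25388) + (2/3)(0.26657) = 0.56135.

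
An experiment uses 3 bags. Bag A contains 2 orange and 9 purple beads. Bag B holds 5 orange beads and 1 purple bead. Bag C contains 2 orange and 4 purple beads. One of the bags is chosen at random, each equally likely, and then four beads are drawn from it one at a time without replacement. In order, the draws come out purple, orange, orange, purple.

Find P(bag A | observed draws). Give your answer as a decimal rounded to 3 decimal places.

0.214

Compute the likelihood of the observed sequence for each case: P(data | bag A) = (9/11)(2/10)(1/9)(8/8) = 1/55; P(data | bag B) = (1/6)(5/5)(4/4)(0/3) = 0; P(data | bag C) = (4/6)(2/5)(1/4)(3/3) = 1/15.
Multiplying each by its prior: 1/3 · 1/55 = 1/165, 1/3 · 0 = 0, 1/3 · 1/15 = 1/45; these sum to 14/495.
Hence P(bag A | data) = (1/165) / (14/495) = 3/14.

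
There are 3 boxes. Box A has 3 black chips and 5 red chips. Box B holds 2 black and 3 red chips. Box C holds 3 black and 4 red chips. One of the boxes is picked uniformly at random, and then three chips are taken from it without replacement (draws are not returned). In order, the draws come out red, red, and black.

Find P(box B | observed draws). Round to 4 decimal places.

The likelihood of the observed sequence under each hypothesis: P(data | box A) = (5/8)(4/7)(3/6) = 5/28; P(data | box B) = (3/5)(2/4)(2/3) = 1/5; P(data | box C) = (4/7)(3/6)(3/5) = 6/35.
Multiplying each by its prior: 1/3 · 5/28 = 5/84, 1/3 · 1/5 = 1/15, 1/3 · 6/35 = 2/35; these sum to 11/60.
By Bayes' rule, P(box B | data) = (1/15) / (11/60) = 4/11.

0.3636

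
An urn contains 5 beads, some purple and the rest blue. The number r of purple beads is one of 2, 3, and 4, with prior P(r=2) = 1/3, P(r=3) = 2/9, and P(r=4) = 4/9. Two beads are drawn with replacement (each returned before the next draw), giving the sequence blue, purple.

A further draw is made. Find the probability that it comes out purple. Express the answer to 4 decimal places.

0.5913

Under each hypothesis, the probability of the observed sequence is: P(data | r = 2) = (3/5)(2/5) = 6/25; P(data | r = 3) = (2/5)(3/5) = 6/25; P(data | r = 4) = (1/5)(4/5) = 4/25.
Weighting by the prior gives 1/3 · 6/25 = 2/25, 2/9 · 6/25 = 4/75, 4/9 · 4/25 = 16/225; these sum to 46/225.
Normalising, the posterior is P(r = 2 | data) = 9/23, P(r = 3 | data) = 6/23, P(r = 4 | data) = 8/23.
So P(purple next | data) = Σ P(purple next | H) P(H | data) = (2/5)(9/23) + (3/5)(6/23) + (4/5)(8/23) = 68/115.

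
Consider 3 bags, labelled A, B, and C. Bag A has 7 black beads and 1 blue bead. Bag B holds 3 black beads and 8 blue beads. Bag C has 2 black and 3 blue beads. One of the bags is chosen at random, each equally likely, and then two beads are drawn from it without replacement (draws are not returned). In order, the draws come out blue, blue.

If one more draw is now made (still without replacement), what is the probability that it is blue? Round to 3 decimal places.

For each hypothesis, P(data | H) works out to: P(data | bag A) = (1/8)(0/7) = 0; P(data | bag B) = (8/11)(7/10) = 28/55; P(data | bag C) = (3/5)(2/4) = 3/10.
The prior-weighted likelihoods are 1/3 · 0 = 0, 1/3 · 28/55 = 28/165, 1/3 · 3/10 = 1/10; these sum to 89/330.
The posterior is then P(bag A | data) = 0, P(bag B | data) = 56/89, P(bag C | data) = 33/89.
The predictive probability is P(blue next | data) = (2/3)(56/89) + (1/3)(33/89) = 145/267.

0.543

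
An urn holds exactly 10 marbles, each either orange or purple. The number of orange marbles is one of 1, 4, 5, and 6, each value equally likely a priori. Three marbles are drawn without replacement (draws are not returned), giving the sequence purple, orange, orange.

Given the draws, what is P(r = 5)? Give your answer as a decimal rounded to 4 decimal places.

For each hypothesis, P(data | H) works out to: P(data | r = 1) = (9/10)(1/9)(0/8) = 0; P(data | r = 4) = (6/10)(4/9)(3/8) = 1/10; P(data | r = 5) = (5/10)(5/9)(4/8) = 5/36; P(data | r = 6) = (4/10)(6/9)(5/8) = 1/6.
Weighting by the prior gives 1/4 · 0 = 0, 1/4 · 1/10 = 1/40, 1/4 · 5/36 = 5/144, 1/4 · 1/6 = 1/24; with total 73/720.
So P(r = 5 | data) = (5/144) / (73/720) = 25/73.

0.3425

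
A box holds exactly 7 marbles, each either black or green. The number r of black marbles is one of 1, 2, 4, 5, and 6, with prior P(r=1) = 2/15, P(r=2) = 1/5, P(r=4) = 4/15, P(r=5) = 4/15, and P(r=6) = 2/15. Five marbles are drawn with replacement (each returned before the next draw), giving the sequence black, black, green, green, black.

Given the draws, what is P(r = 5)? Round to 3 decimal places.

0.370

The likelihood of the observed sequence under each hypothesis: P(data | r = 1) = (1/7)(1/7)(6/7)(6/7)(1/7) = 0.002142; P(data | r = 2) = (2/7)(2/7)(5/7)(5/7)(2/7) = 0.0119; P(data | r = 4) = (4/7)(4/7)(3/7)(3/7)(4/7) = 0.034271; P(data | r = 5) = (5/7)(5/7)(2/7)(2/7)(5/7) = 0.02975; P(data | r = 6) = (6/7)(6/7)(1/7)(1/7)(6/7) = 0.012852.
Multiplying each by its prior: 2/15 · 0.002142 = 0.0002856, 1/5 · 0.0119 = 0.00238, 4/15 · 0.034271 = 0.009139, 4/15 · 0.02975 = 0.0079332, 2/15 · 0.012852 = 0.0017136; these sum to 0.021451.
Hence P(r = 5 | data) = (0.0079332) / (0.021451) = 0.36982.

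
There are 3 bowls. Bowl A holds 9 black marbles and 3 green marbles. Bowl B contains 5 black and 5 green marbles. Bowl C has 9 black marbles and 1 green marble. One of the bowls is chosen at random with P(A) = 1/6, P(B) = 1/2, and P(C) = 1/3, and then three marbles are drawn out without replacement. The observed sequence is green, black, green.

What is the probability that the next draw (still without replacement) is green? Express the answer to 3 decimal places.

0.400

For each hypothesis, P(data | H) works out to: P(data | bowl A) = (3/12)(9/11)(2/10) = 0.040909; P(data | bowl B) = (5/10)(5/9)(4/8) = 0.13889; P(data | bowl C) = (1/10)(9/9)(0/8) = 0.
The prior-weighted likelihoods are 1/6 · 0.040909 = 0.0068182, 1/2 · 0.13889 = 0.069444, 1/3 · 0 = 0; summing to 0.076263.
The posterior is then P(bowl A | data) = 0.089404, P(bowl B | data) = 0.9106, P(bowl C | data) = 0.
Averaging over the posterior, P(green next | data) = (1/9)(0.089404) + (3/7)(0.9106) = 0.40019.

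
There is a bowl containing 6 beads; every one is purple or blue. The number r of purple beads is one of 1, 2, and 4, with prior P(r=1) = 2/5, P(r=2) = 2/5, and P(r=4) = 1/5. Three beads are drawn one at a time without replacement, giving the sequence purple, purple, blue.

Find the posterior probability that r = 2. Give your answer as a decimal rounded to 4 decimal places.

0.4000

The likelihood of the observed sequence under each hypothesis: P(data | r = 1) = (1/6)(0/5) = 0; P(data | r = 2) = (2/6)(1/5)(4/4) = 1/15; P(data | r = 4) = (4/6)(3/5)(2/4) = 1/5.
Weighting by the prior gives 2/5 · 0 = 0, 2/5 · 1/15 = 2/75, 1/5 · 1/5 = 1/25; these sum to 1/15.
Hence P(r = 2 | data) = (2/75) / (1/15) = 2/5.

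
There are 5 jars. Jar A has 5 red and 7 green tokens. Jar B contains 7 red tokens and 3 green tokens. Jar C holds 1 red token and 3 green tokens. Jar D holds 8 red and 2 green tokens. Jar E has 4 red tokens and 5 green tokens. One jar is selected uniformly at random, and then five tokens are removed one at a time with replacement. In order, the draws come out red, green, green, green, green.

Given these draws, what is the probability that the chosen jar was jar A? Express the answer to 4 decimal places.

Under each hypothesis, the probability of the observed sequence is: P(data | jar A) = (5/12)(7/12)(7/12)(7/12)(7/12) = 0.048245; P(data | jar B) = (7/10)(3/10)(3/10)(3/10)(3/10) = 0.00567; P(data | jar C) = (1/4)(3/4)(3/4)(3/4)(3/4) = 0.079102; P(data | jar D) = (8/10)(2/10)(2/10)(2/10)(2/10) = 0.00128; P(data | jar E) = (4/9)(5/9)(5/9)(5/9)(5/9) = 0.042338.
Weighting by the prior gives 1/5 · 0.048245 = 0.0096491, 1/5 · 0.00567 = 0.001134, 1/5 · 0.079102 = 0.01582, 1/5 · 0.00128 = 0.000256, 1/5 · 0.042338 = 0.0084675; summing to 0.035327.
So P(jar A | data) = (0.0096491) / (0.035327) = 0.27314.

0.2731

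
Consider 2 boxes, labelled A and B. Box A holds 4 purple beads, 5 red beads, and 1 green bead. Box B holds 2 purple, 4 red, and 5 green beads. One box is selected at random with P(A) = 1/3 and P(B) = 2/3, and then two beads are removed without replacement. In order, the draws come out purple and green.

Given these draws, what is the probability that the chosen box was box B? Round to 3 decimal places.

Under each hypothesis, the probability of the observed sequence is: P(data | box A) = (4/10)(1/9) = 0.044444; P(data | box B) = (2/11)(5/10) = 0.090909.
Multiplying each by its prior: 1/3 · 0.044444 = 0.014815, 2/3 · 0.090909 = 0.060606; with total 0.075421.
Hence P(box B | data) = (0.060606) / (0.075421) = 0.80357.

0.804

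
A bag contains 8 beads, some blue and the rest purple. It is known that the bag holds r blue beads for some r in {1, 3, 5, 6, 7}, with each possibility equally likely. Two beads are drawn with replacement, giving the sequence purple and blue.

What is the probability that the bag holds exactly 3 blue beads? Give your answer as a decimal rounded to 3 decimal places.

0.268

Under each hypothesis, the probability of the observed sequence is: P(data | r = 1) = (7/8)(1/8) = 7/64; P(data | r = 3) = (5/8)(3/8) = 15/64; P(data | r = 5) = (3/8)(5/8) = 15/64; P(data | r = 6) = (2/8)(6/8) = 3/16; P(data | r = 7) = (1/8)(7/8) = 7/64.
Multiplying each by its prior: 1/5 · 7/64 = 7/320, 1/5 · 15/64 = 3/64, 1/5 · 15/64 = 3/64, 1/5 · 3/16 = 3/80, 1/5 · 7/64 = 7/320; these sum to 7/40.
So P(r = 3 | data) = (3/64) / (7/40) = 15/56.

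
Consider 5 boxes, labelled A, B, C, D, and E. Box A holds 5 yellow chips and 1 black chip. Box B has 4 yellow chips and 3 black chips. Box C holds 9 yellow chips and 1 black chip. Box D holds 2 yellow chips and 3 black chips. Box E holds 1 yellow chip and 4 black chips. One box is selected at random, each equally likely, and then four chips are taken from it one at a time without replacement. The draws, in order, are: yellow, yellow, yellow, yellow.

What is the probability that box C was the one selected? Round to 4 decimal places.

Under each hypothesis, the probability of the observed sequence is: P(data | box A) = (5/6)(4/5)(3/4)(2/3) = 1/3; P(data | box B) = (4/7)(3/6)(2/5)(1/4) = 1/35; P(data | box C) = (9/10)(8/9)(7/8)(6/7) = 3/5; P(data | box D) = (2/5)(1/4)(0/3) = 0; P(data | box E) = (1/5)(0/4) = 0.
The prior-weighted likelihoods are 1/5 · 1/3 = 1/15, 1/5 · 1/35 = 1/175, 1/5 · 3/5 = 3/25, 1/5 · 0 = 0, 1/5 · 0 = 0; with total 101/525.
Therefore the posterior P(box C | data) = (3/25) / (101/525) = 63/101.

0.6238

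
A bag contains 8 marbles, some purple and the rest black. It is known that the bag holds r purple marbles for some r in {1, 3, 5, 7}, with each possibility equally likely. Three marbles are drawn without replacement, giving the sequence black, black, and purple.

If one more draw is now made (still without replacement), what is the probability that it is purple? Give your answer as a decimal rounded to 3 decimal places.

Compute the likelihood of the observed sequence for each case: P(data | r = 1) = (7/8)(6/7)(1/6) = 1/8; P(data | r = 3) = (5/8)(4/7)(3/6) = 5/28; P(data | r = 5) = (3/8)(2/7)(5/6) = 5/56; P(data | r = 7) = (1/8)(0/7) = 0.
Multiplying each by its prior: 1/4 · 1/8 = 1/32, 1/4 · 5/28 = 5/112, 1/4 · 5/56 = 5/224, 1/4 · 0 = 0; with total 11/112.
The posterior is then P(r = 1 | data) = 7/22, P(r = 3 | data) = 5/11, P(r = 5 | data) = 5/22, P(r = 7 | data) = 0.
So P(purple next | data) = Σ P(purple next | H) P(H | data) = (0)(7/22) + (2/5)(5/11) + (4/5)(5/22) = 4/11.

0.364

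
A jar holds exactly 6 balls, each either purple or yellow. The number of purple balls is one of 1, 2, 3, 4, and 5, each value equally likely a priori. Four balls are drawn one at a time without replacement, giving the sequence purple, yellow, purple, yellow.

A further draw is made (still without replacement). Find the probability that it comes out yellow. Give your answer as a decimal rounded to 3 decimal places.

The likelihood of the observed sequence under each hypothesis: P(data | r = 1) = (1/6)(5/5)(0/4) = 0; P(data | r = 2) = (2/6)(4/5)(1/4)(3/3) = 1/15; P(data | r = 3) = (3/6)(3/5)(2/4)(2/3) = 1/10; P(data | r = 4) = (4/6)(2/5)(3/4)(1/3) = 1/15; P(data | r = 5) = (5/6)(1/5)(4/4)(0/3) = 0.
The prior-weighted likelihoods are 1/5 · 0 = 0, 1/5 · 1/15 = 1/75, 1/5 · 1/10 = 1/50, 1/5 · 1/15 = 1/75, 1/5 · 0 = 0; these sum to 7/150.
The posterior is then P(r = 1 | data) = 0, P(r = 2 | data) = 2/7, P(r = 3 | data) = 3/7, P(r = 4 | data) = 2/7, P(r = 5 | data) = 0.
So P(yellow next | data) = Σ P(yellow next | H) P(H | data) = (1)(2/7) + (1/2)(3/7) + (0)(2/7) = 1/2.

0.500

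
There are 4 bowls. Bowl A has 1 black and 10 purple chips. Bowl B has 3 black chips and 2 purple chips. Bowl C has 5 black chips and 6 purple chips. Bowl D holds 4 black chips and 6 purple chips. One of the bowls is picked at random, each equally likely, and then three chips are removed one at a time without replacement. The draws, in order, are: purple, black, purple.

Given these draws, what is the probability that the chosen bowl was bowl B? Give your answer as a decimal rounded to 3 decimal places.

0.196

The likelihood of the observed sequence under each hypothesis: P(data | bowl A) = (10/11)(1/10)(9/9) = 1/11; P(data | bowl B) = (2/5)(3/4)(1/3) = 1/10; P(data | bowl C) = (6/11)(5/10)(5/9) = 5/33; P(data | bowl D) = (6/10)(4/9)(5/8) = 1/6.
Weighting by the prior gives 1/4 · 1/11 = 1/44, 1/4 · 1/10 = 1/40, 1/4 · 5/33 = 5/132, 1/4 · 1/6 = 1/24; these sum to 7/55.
So P(bowl B | data) = (1/40) / (7/55) = 11/56.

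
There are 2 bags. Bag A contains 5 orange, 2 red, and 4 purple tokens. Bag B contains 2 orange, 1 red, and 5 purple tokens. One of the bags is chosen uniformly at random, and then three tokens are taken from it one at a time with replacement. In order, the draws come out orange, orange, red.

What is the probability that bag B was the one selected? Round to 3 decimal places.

0.172

The likelihood of the observed sequence under each hypothesis: P(data | bag A) = (5/11)(5/11)(2/11) = 0.037566; P(data | bag B) = (2/8)(2/8)(1/8) = 0.0078125.
The prior-weighted likelihoods are 1/2 · 0.037566 = 0.018783, 1/2 · 0.0078125 = 0.0039062; with total 0.022689.
Hence P(bag B | data) = (0.0039062) / (0.022689) = 0.17216.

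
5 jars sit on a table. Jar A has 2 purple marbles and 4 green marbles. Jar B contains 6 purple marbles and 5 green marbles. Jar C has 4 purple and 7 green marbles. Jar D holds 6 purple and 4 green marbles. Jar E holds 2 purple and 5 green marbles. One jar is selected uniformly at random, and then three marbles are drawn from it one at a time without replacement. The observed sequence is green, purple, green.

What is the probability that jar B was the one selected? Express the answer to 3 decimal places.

0.155

Under each hypothesis, the probability of the observed sequence is: P(data | jar A) = (4/6)(2/5)(3/4) = 0.2; P(data | jar B) = (5/11)(6/10)(4/9) = 0.12121; P(data | jar C) = (7/11)(4/10)(6/9) = 0.1697; P(data | jar D) = (4/10)(6/9)(3/8) = 0.1; P(data | jar E) = (5/7)(2/6)(4/5) = 0.19048.
Multiplying each by its prior: 1/5 · 0.2 = 0.04, 1/5 · 0.12121 = 0.024242, 1/5 · 0.1697 = 0.033939, 1/5 · 0.1 = 0.02, 1/5 · 0.19048 = 0.038095; with total 0.15628.
By Bayes' rule, P(jar B | data) = (0.024242) / (0.15628) = 0.15512.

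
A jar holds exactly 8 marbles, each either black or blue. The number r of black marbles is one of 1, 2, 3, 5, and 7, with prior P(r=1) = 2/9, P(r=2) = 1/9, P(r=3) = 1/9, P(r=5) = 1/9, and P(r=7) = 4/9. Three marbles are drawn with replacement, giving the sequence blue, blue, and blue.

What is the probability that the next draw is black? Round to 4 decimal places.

The likelihood of the observed sequence under each hypothesis: P(data | r = 1) = (7/8)(7/8)(7/8) = 0.66992; P(data | r = 2) = (6/8)(6/8)(6/8) = 0.42188; P(data | r = 3) = (5/8)(5/8)(5/8) = 0.24414; P(data | r = 5) = (3/8)(3/8)(3/8) = 0.052734; P(data | r = 7) = (1/8)(1/8)(1/8) = 0.0019531.
Multiplying each by its prior: 2/9 · 0.66992 = 0.14887, 1/9 · 0.42188 = 0.046875, 1/9 · 0.24414 = 0.027127, 1/9 · 0.052734 = 0.0058594, 4/9 · 0.0019531 = 0.00086806; with total 0.2296.
Dividing through by the total gives posterior P(r = 1 | data) = 0.64839, P(r = 2 | data) = 0.20416, P(r = 3 | data) = 0.11815, P(r = 5 | data) = 0.02552, P(r = 7 | data) = 0.0037807.
The predictive probability is P(black next | data) = (1/8)(0.64839) + (1/4)(0.20416) + (3/8)(0.11815) + (5/8)(0.02552) + (7/8)(0.0037807) = 0.19565.

0.1957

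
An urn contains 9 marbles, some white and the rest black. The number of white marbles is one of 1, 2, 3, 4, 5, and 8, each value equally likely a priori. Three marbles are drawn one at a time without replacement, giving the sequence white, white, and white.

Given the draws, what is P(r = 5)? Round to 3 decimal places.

0.141

Compute the likelihood of the observed sequence for each case: P(data | r = 1) = (1/9)(0/8) = 0; P(data | r = 2) = (2/9)(1/8)(0/7) = 0; P(data | r = 3) = (3/9)(2/8)(1/7) = 1/84; P(data | r = 4) = (4/9)(3/8)(2/7) = 1/21; P(data | r = 5) = (5/9)(4/8)(3/7) = 5/42; P(data | r = 8) = (8/9)(7/8)(6/7) = 2/3.
Weighting by the prior gives 1/6 · 0 = 0, 1/6 · 0 = 0, 1/6 · 1/84 = 1/504, 1/6 · 1/21 = 1/126, 1/6 · 5/42 = 5/252, 1/6 · 2/3 = 1/9; summing to 71/504.
Hence P(r = 5 | data) = (5/252) / (71/504) = 10/71.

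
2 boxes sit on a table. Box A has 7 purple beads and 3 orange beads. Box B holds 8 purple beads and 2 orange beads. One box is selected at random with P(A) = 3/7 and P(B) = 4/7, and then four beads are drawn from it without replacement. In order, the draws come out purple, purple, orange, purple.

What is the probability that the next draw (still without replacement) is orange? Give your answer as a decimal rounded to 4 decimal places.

0.2355

Compute the likelihood of the observed sequence for each case: P(data | box A) = (7/10)(6/9)(3/8)(5/7) = 1/8; P(data | box B) = (8/10)(7/9)(2/8)(6/7) = 2/15.
Multiplying each by its prior: 3/7 · 1/8 = 3/56, 4/7 · 2/15 = 8/105; summing to 109/840.
The posterior is then P(box A | data) = 45/109, P(box B | data) = 64/109.
The predictive probability is P(orange next | data) = (1/3)(45/109) + (1/6)(64/109) = 77/327.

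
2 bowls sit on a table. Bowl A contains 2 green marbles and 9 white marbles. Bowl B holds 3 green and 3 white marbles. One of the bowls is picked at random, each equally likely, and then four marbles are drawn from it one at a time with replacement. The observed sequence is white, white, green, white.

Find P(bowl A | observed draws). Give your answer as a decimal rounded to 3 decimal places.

For each hypothesis, P(data | H) works out to: P(data | bowl A) = (9/11)(9/11)(2/11)(9/11) = 0.099583; P(data | bowl B) = (3/6)(3/6)(3/6)(3/6) = 0.0625.
Multiplying each by its prior: 1/2 · 0.099583 = 0.049792, 1/2 · 0.0625 = 0.03125; summing to 0.081042.
Therefore the posterior P(bowl A | data) = (0.049792) / (0.081042) = 0.6144.

0.614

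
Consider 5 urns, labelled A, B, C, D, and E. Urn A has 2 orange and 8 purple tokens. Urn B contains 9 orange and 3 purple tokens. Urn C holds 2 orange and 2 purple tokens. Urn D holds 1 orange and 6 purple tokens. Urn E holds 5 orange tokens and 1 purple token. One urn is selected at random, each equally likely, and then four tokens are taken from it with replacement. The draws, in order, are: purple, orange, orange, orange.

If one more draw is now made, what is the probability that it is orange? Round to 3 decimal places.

Under each hypothesis, the probability of the observed sequence is: P(data | urn A) = (8/10)(2/10)(2/10)(2/10) = 0.0064; P(data | urn B) = (3/12)(9/12)(9/12)(9/12) = 0.10547; P(data | urn C) = (2/4)(2/4)(2/4)(2/4) = 0.0625; P(data | urn D) = (6/7)(1/7)(1/7)(1/7) = 0.002499; P(data | urn E) = (1/6)(5/6)(5/6)(5/6) = 0.096451.
The prior-weighted likelihoods are 1/5 · 0.0064 = 0.00128, 1/5 · 0.10547 = 0.021094, 1/5 · 0.0625 = 0.0125, 1/5 · 0.002499 = 0.00049979, 1/5 · 0.096451 = 0.01929; summing to 0.054664.
Normalising, the posterior is P(urn A | data) = 0.023416, P(urn B | data) = 0.38588, P(urn C | data) = 0.22867, P(urn D | data) = 0.009143, P(urn E | data) = 0.35289.
Averaging over the posterior, P(orange next | data) = (1/5)(0.023416) + (3/4)(0.38588) + (1/2)(0.22867) + (1/7)(0.009143) + (5/6)(0.35289) = 0.70381.

0.704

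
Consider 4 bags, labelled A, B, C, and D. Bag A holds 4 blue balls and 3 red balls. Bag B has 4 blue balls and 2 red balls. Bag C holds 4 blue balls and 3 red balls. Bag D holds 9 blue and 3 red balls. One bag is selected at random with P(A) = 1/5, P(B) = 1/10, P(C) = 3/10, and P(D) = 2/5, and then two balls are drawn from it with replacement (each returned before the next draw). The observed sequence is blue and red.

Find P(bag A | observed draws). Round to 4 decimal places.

Under each hypothesis, the probability of the observed sequence is: P(data | bag A) = (4/7)(3/7) = 0.2449; P(data | bag B) = (4/6)(2/6) = 0.22222; P(data | bag C) = (4/7)(3/7) = 0.2449; P(data | bag D) = (9/12)(3/12) = 0.1875.
Weighting by the prior gives 1/5 · 0.2449 = 0.04898, 1/10 · 0.22222 = 0.022222, 3/10 · 0.2449 = 0.073469, 2/5 · 0.1875 = 0.075; with total 0.21967.
By Bayes' rule, P(bag A | data) = (0.04898) / (0.21967) = 0.22297.

0.2230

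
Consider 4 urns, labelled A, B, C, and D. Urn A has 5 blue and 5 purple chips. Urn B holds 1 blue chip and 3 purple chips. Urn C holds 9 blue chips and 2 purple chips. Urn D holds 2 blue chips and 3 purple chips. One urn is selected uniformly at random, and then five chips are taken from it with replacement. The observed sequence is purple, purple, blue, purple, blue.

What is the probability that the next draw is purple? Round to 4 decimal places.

The likelihood of the observed sequence under each hypothesis: P(data | urn A) = (5/10)(5/10)(5/10)(5/10)(5/10) = 0.03125; P(data | urn B) = (3/4)(3/4)(1/4)(3/4)(1/4) = 0.026367; P(data | urn C) = (2/11)(2/11)(9/11)(2/11)(9/11) = 0.0040236; P(data | urn D) = (3/5)(3/5)(2/5)(3/5)(2/5) = 0.03456.
The prior-weighted likelihoods are 1/4 · 0.03125 = 0.0078125, 1/4 · 0.026367 = 0.0065918, 1/4 · 0.0040236 = 0.0010059, 1/4 · 0.03456 = 0.00864; summing to 0.02405.
Normalising, the posterior is P(urn A | data) = 0.32484, P(urn B | data) = 0.27409, P(urn C | data) = 0.041825, P(urn D | data) = 0.35925.
So P(purple next | data) = Σ P(purple next | H) P(H | data) = (1/2)(0.32484) + (3/4)(0.27409) + (2/11)(0.041825) + (3/5)(0.35925) = 0.59114.

0.5911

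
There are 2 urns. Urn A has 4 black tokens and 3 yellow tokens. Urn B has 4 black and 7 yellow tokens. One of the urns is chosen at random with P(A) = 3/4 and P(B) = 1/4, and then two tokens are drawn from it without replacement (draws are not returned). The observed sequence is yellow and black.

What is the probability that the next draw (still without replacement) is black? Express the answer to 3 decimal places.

0.539

The likelihood of the observed sequence under each hypothesis: P(data | urn A) = (3/7)(4/6) = 2/7; P(data | urn B) = (7/11)(4/10) = 14/55.
The prior-weighted likelihoods are 3/4 · 2/7 = 3/14, 1/4 · 14/55 = 7/110; these sum to 107/385.
The posterior is then P(urn A | data) = 165/214, P(urn B | data) = 49/214.
Averaging over the posterior, P(black next | data) = (3/5)(165/214) + (1/3)(49/214) = 173/321.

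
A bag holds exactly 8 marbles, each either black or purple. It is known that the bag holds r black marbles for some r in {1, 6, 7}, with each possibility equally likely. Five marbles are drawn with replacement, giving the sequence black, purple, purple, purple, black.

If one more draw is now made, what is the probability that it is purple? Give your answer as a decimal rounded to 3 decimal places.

0.556

Compute the likelihood of the observed sequence for each case: P(data | r = 1) = (1/8)(7/8)(7/8)(7/8)(1/8) = 0.010468; P(data | r = 6) = (6/8)(2/8)(2/8)(2/8)(6/8) = 0.0087891; P(data | r = 7) = (7/8)(1/8)(1/8)(1/8)(7/8) = 0.0014954.
The prior-weighted likelihoods are 1/3 · 0.010468 = 0.0034892, 1/3 · 0.0087891 = 0.0029297, 1/3 · 0.0014954 = 0.00049845; summing to 0.0069173.
The posterior is then P(r = 1 | data) = 0.50441, P(r = 6 | data) = 0.42353, P(r = 7 | data) = 0.072059.
So P(purple next | data) = Σ P(purple next | H) P(H | data) = (7/8)(0.50441) + (1/4)(0.42353) + (1/8)(0.072059) = 0.55625.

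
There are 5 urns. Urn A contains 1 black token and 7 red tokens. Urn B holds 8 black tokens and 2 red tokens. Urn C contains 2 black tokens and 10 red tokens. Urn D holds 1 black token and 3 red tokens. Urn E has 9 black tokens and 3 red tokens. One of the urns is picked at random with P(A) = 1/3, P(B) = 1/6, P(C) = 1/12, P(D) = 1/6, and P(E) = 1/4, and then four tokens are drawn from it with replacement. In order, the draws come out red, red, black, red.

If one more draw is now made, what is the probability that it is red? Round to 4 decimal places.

0.7866

For each hypothesis, P(data | H) works out to: P(data | urn A) = (7/8)(7/8)(1/8)(7/8) = 0.08374; P(data | urn B) = (2/10)(2/10)(8/10)(2/10) = 0.0064; P(data | urn C) = (10/12)(10/12)(2/12)(10/12) = 0.096451; P(data | urn D) = (3/4)(3/4)(1/4)(3/4) = 0.10547; P(data | urn E) = (3/12)(3/12)(9/12)(3/12) = 0.011719.
Multiplying each by its prior: 1/3 · 0.08374 = 0.027913, 1/6 · 0.0064 = 0.0010667, 1/12 · 0.096451 = 0.0080376, 1/6 · 0.10547 = 0.017578, 1/4 · 0.011719 = 0.0029297; with total 0.057525.
The posterior is then P(urn A | data) = 0.48524, P(urn B | data) = 0.018543, P(urn C | data) = 0.13972, P(urn D | data) = 0.30557, P(urn E | data) = 0.050929.
Averaging over the posterior, P(red next | data) = (7/8)(0.48524) + (1/5)(0.018543) + (5/6)(0.13972) + (3/4)(0.30557) + (1/4)(0.050929) = 0.78664.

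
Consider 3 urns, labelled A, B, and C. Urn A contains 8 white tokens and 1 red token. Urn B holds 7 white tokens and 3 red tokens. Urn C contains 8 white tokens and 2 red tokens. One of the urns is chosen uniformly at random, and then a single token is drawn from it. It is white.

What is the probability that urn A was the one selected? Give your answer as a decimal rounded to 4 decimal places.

0.3721

The likelihood of this draw under each hypothesis: P(data | urn A) = (8/9) = 8/9; P(data | urn B) = (7/10) = 7/10; P(data | urn C) = (8/10) = 4/5.
Multiplying each by its prior: 1/3 · 8/9 = 8/27, 1/3 · 7/10 = 7/30, 1/3 · 4/5 = 4/15; summing to 43/54.
By Bayes' rule, P(urn A | data) = (8/27) / (43/54) = 16/43.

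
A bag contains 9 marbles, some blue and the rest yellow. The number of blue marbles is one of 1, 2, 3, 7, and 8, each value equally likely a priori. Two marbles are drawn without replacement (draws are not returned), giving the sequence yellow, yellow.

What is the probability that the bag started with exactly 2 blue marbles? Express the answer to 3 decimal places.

0.323

Compute the likelihood of the observed sequence for each case: P(data | r = 1) = (8/9)(7/8) = 7/9; P(data | r = 2) = (7/9)(6/8) = 7/12; P(data | r = 3) = (6/9)(5/8) = 5/12; P(data | r = 7) = (2/9)(1/8) = 1/36; P(data | r = 8) = (1/9)(0/8) = 0.
Weighting by the prior gives 1/5 · 7/9 = 7/45, 1/5 · 7/12 = 7/60, 1/5 · 5/12 = 1/12, 1/5 · 1/36 = 1/180, 1/5 · 0 = 0; summing to 13/36.
So P(r = 2 | data) = (7/60) / (13/36) = 21/65.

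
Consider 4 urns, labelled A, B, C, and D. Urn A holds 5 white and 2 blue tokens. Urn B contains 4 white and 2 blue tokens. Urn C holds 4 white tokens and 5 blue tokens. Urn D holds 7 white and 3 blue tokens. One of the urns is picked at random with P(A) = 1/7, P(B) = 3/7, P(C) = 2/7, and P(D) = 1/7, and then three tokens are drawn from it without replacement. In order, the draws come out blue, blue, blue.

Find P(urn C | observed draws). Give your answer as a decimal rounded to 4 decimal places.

The likelihood of the observed sequence under each hypothesis: P(data | urn A) = (2/7)(1/6)(0/5) = 0; P(data | urn B) = (2/6)(1/5)(0/4) = 0; P(data | urn C) = (5/9)(4/8)(3/7) = 0.11905; P(data | urn D) = (3/10)(2/9)(1/8) = 0.0083333.
The prior-weighted likelihoods are 1/7 · 0 = 0, 3/7 · 0 = 0, 2/7 · 0.11905 = 0.034014, 1/7 · 0.0083333 = 0.0011905; these sum to 0.035204.
Therefore the posterior P(urn C | data) = (0.034014) / (0.035204) = 0.96618.

0.9662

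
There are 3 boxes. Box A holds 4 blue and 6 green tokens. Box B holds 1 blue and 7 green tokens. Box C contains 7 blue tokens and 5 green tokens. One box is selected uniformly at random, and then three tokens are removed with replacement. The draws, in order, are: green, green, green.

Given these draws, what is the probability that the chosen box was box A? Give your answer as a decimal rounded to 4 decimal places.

0.2254

Under each hypothesis, the probability of the observed sequence is: P(data | box A) = (6/10)(6/10)(6/10) = 0.216; P(data | box B) = (7/8)(7/8)(7/8) = 0.66992; P(data | box C) = (5/12)(5/12)(5/12) = 0.072338.
Weighting by the prior gives 1/3 · 0.216 = 0.072, 1/3 · 0.66992 = 0.22331, 1/3 · 0.072338 = 0.024113; with total 0.31942.
So P(box A | data) = (0.072) / (0.31942) = 0.22541.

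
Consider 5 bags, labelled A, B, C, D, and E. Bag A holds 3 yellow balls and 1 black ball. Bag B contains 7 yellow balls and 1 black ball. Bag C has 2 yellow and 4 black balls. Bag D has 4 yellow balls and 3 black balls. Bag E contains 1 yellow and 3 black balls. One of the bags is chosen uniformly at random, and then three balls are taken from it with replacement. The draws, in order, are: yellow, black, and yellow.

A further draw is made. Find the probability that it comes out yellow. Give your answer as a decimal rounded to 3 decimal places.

Under each hypothesis, the probability of the observed sequence is: P(data | bag A) = (3/4)(1/4)(3/4) = 0.14062; P(data | bag B) = (7/8)(1/8)(7/8) = 0.095703; P(data | bag C) = (2/6)(4/6)(2/6) = 0.074074; P(data | bag D) = (4/7)(3/7)(4/7) = 0.13994; P(data | bag E) = (1/4)(3/4)(1/4) = 0.046875.
The prior-weighted likelihoods are 1/5 · 0.14062 = 0.028125, 1/5 · 0.095703 = 0.019141, 1/5 · 0.074074 = 0.014815, 1/5 · 0.13994 = 0.027988, 1/5 · 0.046875 = 0.009375; with total 0.099444.
The posterior is then P(bag A | data) = 0.28282, P(bag B | data) = 0.19248, P(bag C | data) = 0.14898, P(bag D | data) = 0.28145, P(bag E | data) = 0.094274.
So P(yellow next | data) = Σ P(yellow next | H) P(H | data) = (3/4)(0.28282) + (7/8)(0.19248) + (1/3)(0.14898) + (4/7)(0.28145) + (1/4)(0.094274) = 0.61459.

0.615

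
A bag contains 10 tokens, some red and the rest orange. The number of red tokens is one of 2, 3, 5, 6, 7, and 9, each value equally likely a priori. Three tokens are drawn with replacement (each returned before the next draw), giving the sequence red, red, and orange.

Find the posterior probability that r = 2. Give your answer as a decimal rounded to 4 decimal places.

Under each hypothesis, the probability of the observed sequence is: P(data | r = 2) = (2/10)(2/10)(8/10) = 0.032; P(data | r = 3) = (3/10)(3/10)(7/10) = 0.063; P(data | r = 5) = (5/10)(5/10)(5/10) = 0.125; P(data | r = 6) = (6/10)(6/10)(4/10) = 0.144; P(data | r = 7) = (7/10)(7/10)(3/10) = 0.147; P(data | r = 9) = (9/10)(9/10)(1/10) = 0.081.
The prior-weighted likelihoods are 1/6 · 0.032 = 0.0053333, 1/6 · 0.063 = 0.0105, 1/6 · 0.125 = 0.020833, 1/6 · 0.144 = 0.024, 1/6 · 0.147 = 0.0245, 1/6 · 0.081 = 0.0135; summing to 0.098667.
By Bayes' rule, P(r = 2 | data) = (0.0053333) / (0.098667) = 0.054054.

0.0541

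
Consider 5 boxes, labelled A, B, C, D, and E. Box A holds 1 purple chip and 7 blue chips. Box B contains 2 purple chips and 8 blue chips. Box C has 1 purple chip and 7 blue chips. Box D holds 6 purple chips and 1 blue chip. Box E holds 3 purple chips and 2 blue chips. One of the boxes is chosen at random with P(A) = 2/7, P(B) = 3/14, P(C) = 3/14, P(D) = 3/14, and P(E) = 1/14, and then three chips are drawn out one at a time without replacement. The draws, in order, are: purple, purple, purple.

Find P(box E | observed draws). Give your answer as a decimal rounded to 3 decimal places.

Under each hypothesis, the probability of the observed sequence is: P(data | box A) = (1/8)(0/7) = 0; P(data | box B) = (2/10)(1/9)(0/8) = 0; P(data | box C) = (1/8)(0/7) = 0; P(data | box D) = (6/7)(5/6)(4/5) = 4/7; P(data | box E) = (3/5)(2/4)(1/3) = 1/10.
The prior-weighted likelihoods are 2/7 · 0 = 0, 3/14 · 0 = 0, 3/14 · 0 = 0, 3/14 · 4/7 = 6/49, 1/14 · 1/10 = 1/140; summing to 127/980.
Therefore the posterior P(box E | data) = (1/140) / (127/980) = 7/127.

0.055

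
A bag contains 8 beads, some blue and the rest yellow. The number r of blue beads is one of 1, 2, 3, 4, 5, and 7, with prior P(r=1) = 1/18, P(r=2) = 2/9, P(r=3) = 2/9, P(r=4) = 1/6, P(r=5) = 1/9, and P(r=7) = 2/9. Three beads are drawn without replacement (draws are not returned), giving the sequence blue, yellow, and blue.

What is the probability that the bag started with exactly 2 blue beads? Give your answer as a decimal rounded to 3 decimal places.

The likelihood of the observed sequence under each hypothesis: P(data | r = 1) = (1/8)(7/7)(0/6) = 0; P(data | r = 2) = (2/8)(6/7)(1/6) = 1/28; P(data | r = 3) = (3/8)(5/7)(2/6) = 5/56; P(data | r = 4) = (4/8)(4/7)(3/6) = 1/7; P(data | r = 5) = (5/8)(3/7)(4/6) = 5/28; P(data | r = 7) = (7/8)(1/7)(6/6) = 1/8.
Weighting by the prior gives 1/18 · 0 = 0, 2/9 · 1/28 = 1/126, 2/9 · 5/56 = 5/252, 1/6 · 1/7 = 1/42, 1/9 · 5/28 = 5/252, 2/9 · 1/8 = 1/36; summing to 25/252.
Hence P(r = 2 | data) = (1/126) / (25/252) = 2/25.

0.080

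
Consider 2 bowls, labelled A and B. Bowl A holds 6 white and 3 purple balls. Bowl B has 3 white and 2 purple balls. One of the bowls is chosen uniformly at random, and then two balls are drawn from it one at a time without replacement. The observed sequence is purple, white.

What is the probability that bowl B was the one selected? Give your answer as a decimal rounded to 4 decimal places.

For each hypothesis, P(data | H) works out to: P(data | bowl A) = (3/9)(6/8) = 1/4; P(data | bowl B) = (2/5)(3/4) = 3/10.
Multiplying each by its prior: 1/2 · 1/4 = 1/8, 1/2 · 3/10 = 3/20; with total 11/40.
By Bayes' rule, P(bowl B | data) = (3/20) / (11/40) = 6/11.

0.5455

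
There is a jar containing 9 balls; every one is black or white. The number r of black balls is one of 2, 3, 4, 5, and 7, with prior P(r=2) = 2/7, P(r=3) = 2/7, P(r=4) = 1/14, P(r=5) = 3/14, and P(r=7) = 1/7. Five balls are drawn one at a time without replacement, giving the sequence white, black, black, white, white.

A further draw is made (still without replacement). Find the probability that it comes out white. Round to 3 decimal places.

0.679

The likelihood of the observed sequence under each hypothesis: P(data | r = 2) = (7/9)(2/8)(1/7)(6/6)(5/5) = 1/36; P(data | r = 3) = (6/9)(3/8)(2/7)(5/6)(4/5) = 1/21; P(data | r = 4) = (5/9)(4/8)(3/7)(4/6)(3/5) = 1/21; P(data | r = 5) = (4/9)(5/8)(4/7)(3/6)(2/5) = 2/63; P(data | r = 7) = (2/9)(7/8)(6/7)(1/6)(0/5) = 0.
The prior-weighted likelihoods are 2/7 · 1/36 = 1/126, 2/7 · 1/21 = 2/147, 1/14 · 1/21 = 1/294, 3/14 · 2/63 = 1/147, 1/7 · 0 = 0; these sum to 2/63.
The posterior is then P(r = 2 | data) = 1/4, P(r = 3 | data) = 3/7, P(r = 4 | data) = 3/28, P(r = 5 | data) = 3/14, P(r = 7 | data) = 0.
Averaging over the posterior, P(white next | data) = (1)(1/4) + (3/4)(3/7) + (1/2)(3/28) + (1/4)(3/14) = 19/28.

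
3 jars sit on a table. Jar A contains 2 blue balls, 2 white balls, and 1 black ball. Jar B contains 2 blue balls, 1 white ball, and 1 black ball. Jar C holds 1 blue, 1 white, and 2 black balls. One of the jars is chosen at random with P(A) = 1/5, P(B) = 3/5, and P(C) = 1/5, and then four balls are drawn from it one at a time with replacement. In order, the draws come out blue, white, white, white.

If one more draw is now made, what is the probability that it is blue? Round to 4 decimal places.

0.4332

For each hypothesis, P(data | H) works out to: P(data | jar A) = (2/5)(2/5)(2/5)(2/5) = 0.0256; P(data | jar B) = (2/4)(1/4)(1/4)(1/4) = 0.0078125; P(data | jar C) = (1/4)(1/4)(1/4)(1/4) = 0.0039062.
Multiplying each by its prior: 1/5 · 0.0256 = 0.00512, 3/5 · 0.0078125 = 0.0046875, 1/5 · 0.0039062 = 0.00078125; summing to 0.010589.
The posterior is then P(jar A | data) = 0.48353, P(jar B | data) = 0.44269, P(jar C | data) = 0.073781.
The predictive probability is P(blue next | data) = (2/5)(0.48353) + (1/2)(0.44269) + (1/4)(0.073781) = 0.4332.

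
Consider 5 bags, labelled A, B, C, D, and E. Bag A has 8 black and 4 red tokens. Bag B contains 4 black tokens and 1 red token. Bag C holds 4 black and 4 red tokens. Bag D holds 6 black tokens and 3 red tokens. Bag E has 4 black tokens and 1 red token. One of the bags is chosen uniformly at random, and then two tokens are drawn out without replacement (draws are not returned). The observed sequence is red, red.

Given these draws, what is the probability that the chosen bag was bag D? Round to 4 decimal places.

0.2145

For each hypothesis, P(data | H) works out to: P(data | bag A) = (4/12)(3/11) = 0.090909; P(data | bag B) = (1/5)(0/4) = 0; P(data | bag C) = (4/8)(3/7) = 0.21429; P(data | bag D) = (3/9)(2/8) = 0.083333; P(data | bag E) = (1/5)(0/4) = 0.
Weighting by the prior gives 1/5 · 0.090909 = 0.018182, 1/5 · 0 = 0, 1/5 · 0.21429 = 0.042857, 1/5 · 0.083333 = 0.016667, 1/5 · 0 = 0; with total 0.077706.
Therefore the posterior P(bag D | data) = (0.016667) / (0.077706) = 0.21448.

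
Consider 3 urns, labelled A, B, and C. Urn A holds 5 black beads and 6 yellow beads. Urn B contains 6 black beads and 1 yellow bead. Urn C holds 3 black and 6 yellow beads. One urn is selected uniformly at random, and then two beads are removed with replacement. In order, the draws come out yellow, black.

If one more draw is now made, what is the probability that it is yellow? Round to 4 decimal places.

0.5077

Under each hypothesis, the probability of the observed sequence is: P(data | urn A) = (6/11)(5/11) = 0.24793; P(data | urn B) = (1/7)(6/7) = 0.12245; P(data | urn C) = (6/9)(3/9) = 0.22222.
The prior-weighted likelihoods are 1/3 · 0.24793 = 0.082645, 1/3 · 0.12245 = 0.040816, 1/3 · 0.22222 = 0.074074; with total 0.19754.
Dividing through by the total gives posterior P(urn A | data) = 0.41838, P(urn B | data) = 0.20663, P(urn C | data) = 0.37499.
Averaging over the posterior, P(yellow next | data) = (6/11)(0.41838) + (1/7)(0.20663) + (2/3)(0.37499) = 0.50772.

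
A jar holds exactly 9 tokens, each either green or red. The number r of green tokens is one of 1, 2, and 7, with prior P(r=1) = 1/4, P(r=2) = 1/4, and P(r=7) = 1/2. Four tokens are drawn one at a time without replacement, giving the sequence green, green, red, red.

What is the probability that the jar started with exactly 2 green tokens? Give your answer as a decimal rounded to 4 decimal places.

0.3333

Compute the likelihood of the observed sequence for each case: P(data | r = 1) = (1/9)(0/8) = 0; P(data | r = 2) = (2/9)(1/8)(7/7)(6/6) = 1/36; P(data | r = 7) = (7/9)(6/8)(2/7)(1/6) = 1/36.
Weighting by the prior gives 1/4 · 0 = 0, 1/4 · 1/36 = 1/144, 1/2 · 1/36 = 1/72; with total 1/48.
Therefore the posterior P(r = 2 | data) = (1/144) / (1/48) = 1/3.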